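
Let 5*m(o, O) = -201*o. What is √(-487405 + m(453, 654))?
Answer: I*√12640390/5 ≈ 711.07*I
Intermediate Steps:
m(o, O) = -201*o/5 (m(o, O) = (-201*o)/5 = -201*o/5)
√(-487405 + m(453, 654)) = √(-487405 - 201/5*453) = √(-487405 - 91053/5) = √(-2528078/5) = I*√12640390/5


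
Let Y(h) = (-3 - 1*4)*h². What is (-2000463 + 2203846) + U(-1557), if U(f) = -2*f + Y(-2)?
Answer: 206469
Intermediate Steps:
Y(h) = -7*h² (Y(h) = (-3 - 4)*h² = -7*h²)
U(f) = -28 - 2*f (U(f) = -2*f - 7*(-2)² = -2*f - 7*4 = -2*f - 28 = -28 - 2*f)
(-2000463 + 2203846) + U(-1557) = (-2000463 + 2203846) + (-28 - 2*(-1557)) = 203383 + (-28 + 3114) = 203383 + 3086 = 206469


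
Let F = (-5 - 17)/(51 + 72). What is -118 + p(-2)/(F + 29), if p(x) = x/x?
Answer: -418187/3545 ≈ -117.97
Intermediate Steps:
p(x) = 1
F = -22/123 ≈ -0.17886
-118 + p(-2)/(F + 29) = -118 + 1/(-22/123 + 29) = -118 + 1/(3545/123) = -118 + (123/3545)*1 = -118 + 123/3545 = -418187/3545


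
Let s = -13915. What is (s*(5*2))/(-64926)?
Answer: 69575/32463 ≈ 2.1432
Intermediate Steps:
(s*(5*2))/(-64926) = -69575*2/(-64926) = -13915*10*(-1/64926) = -139150*(-1/64926) = 69575/32463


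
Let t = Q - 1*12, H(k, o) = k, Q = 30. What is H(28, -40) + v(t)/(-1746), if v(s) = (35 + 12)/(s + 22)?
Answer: 1955473/69840 ≈ 27.999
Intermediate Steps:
t = 18 (t = 30 - 1*12 = 30 - 12 = 18)
v(s) = 47/(22 + s)
H(28, -40) + v(t)/(-1746) = 28 + (47/(22 + 18))/(-1746) = 28 + (47/40)*(-1/1746) = 28 - 47/69840 = 1955473/69840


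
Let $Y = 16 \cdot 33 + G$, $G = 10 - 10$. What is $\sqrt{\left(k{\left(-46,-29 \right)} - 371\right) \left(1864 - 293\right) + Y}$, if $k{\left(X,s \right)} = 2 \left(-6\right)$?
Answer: $i \sqrt{601165} \approx 775.35 i$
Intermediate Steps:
$k{\left(X,s \right)} = -12$
$G = 0$
$Y = 528$ ($Y = 16 \cdot 33 + 0 = 528 + 0 = 528$)
$\sqrt{\left(k{\left(-46,-29 \right)} - 371\right) \left(1864 - 293\right) + Y} = \sqrt{\left(-12 - 371\right) \left(1864 - 293\right) + 528} = \sqrt{\left(-383\right) 1571 + 528} = \sqrt{-601693 + 528} = \sqrt{-601165} = i \sqrt{601165}$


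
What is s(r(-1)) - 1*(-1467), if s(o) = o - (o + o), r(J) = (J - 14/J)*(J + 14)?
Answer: 1298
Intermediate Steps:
r(J) = (14 + J)*(J - 14/J) (r(J) = (J - 14/J)*(14 + J) = (14 + J)*(J - 14/J))
s(o) = -o (s(o) = o - 2*o = -o)
s(r(-1)) - 1*(-1467) = -(-14 + (-1)² - 196/(-1) + 14*(-1)) - 1*(-1467) = -(-14 + 1 - 196*(-1) - 14) + 1467 = -(-14 + 1 + 196 - 14) + 1467 = -1*169 + 1467 = -169 + 1467 = 1298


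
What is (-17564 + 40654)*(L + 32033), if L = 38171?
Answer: 1621010360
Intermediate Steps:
(-17564 + 40654)*(L + 32033) = (-17564 + 40654)*(38171 + 32033) = 23090*70204 = 1621010360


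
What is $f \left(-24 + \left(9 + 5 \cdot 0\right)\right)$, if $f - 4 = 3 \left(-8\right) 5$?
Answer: $1740$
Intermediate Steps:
$f = -116$ ($f = 4 + 3 \left(-8\right) 5 = 4 - 120 = -116$)
$f \left(-24 + \left(9 + 5 \cdot 0\right)\right) = - 116 \left(-24 + \left(9 + 5 \cdot 0\right)\right) = - 116 \left(-24 + \left(9 + 0\right)\right) = - 116 \left(-24 + 9\right) = \left(-116\right) \left(-15\right) = 1740$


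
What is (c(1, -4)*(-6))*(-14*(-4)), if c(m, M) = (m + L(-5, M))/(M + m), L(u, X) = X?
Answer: -336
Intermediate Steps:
c(m, M) = 1 (c(m, M) = (m + M)/(M + m) = (M + m)/(M + m) = 1)
(c(1, -4)*(-6))*(-14*(-4)) = (1*(-6))*(-14*(-4)) = -6*56 = -336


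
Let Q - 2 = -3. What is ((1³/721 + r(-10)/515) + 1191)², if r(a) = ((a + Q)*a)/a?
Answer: 18433996271289/12996025 ≈ 1.4184e+6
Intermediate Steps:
Q = -1 (Q = 2 - 3 = -1)
r(a) = -1 + a (r(a) = ((a - 1)*a)/a = ((-1 + a)*a)/a = (a*(-1 + a))/a = -1 + a)
((1³/721 + r(-10)/515) + 1191)² = ((1³/721 + (-1 - 10)/515) + 1191)² = ((1*(1/721) - 11*1/515) + 1191)² = ((1/721 - 11/515) + 1191)² = (-72/3605 + 1191)² = (4293483/3605)² = 18433996271289/12996025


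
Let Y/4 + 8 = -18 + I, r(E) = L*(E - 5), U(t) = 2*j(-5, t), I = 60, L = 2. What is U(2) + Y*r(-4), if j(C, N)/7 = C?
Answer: -2518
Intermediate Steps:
j(C, N) = 7*C
U(t) = -70 (U(t) = 2*(7*(-5)) = 2*(-35) = -70)
r(E) = -10 + 2*E (r(E) = 2*(E - 5) = 2*(-5 + E) = -10 + 2*E)
Y = 136 (Y = -32 + 4*(-18 + 60) = -32 + 4*42 = -32 + 168 = 136)
U(2) + Y*r(-4) = -70 + 136*(-10 + 2*(-4)) = -70 + 136*(-10 - 8) = -70 + 136*(-18) = -70 - 2448 = -2518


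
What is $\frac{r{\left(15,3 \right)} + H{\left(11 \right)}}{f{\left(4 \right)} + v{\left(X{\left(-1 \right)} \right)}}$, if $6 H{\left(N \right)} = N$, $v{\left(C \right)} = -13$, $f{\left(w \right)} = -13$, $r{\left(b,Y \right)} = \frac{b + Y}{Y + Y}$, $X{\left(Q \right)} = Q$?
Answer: $- \frac{29}{156} \approx -0.1859$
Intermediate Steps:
$r{\left(b,Y \right)} = \frac{Y + b}{2 Y}$
$H{\left(N \right)} = \frac{N}{6}$
$\frac{r{\left(15,3 \right)} + H{\left(11 \right)}}{f{\left(4 \right)} + v{\left(X{\left(-1 \right)} \right)}} = \frac{\frac{3 + 15}{2 \cdot 3} + \frac{1}{6} \cdot 11}{-13 - 13} = \frac{\frac{1}{2} \cdot \frac{1}{3} \cdot 18 + \frac{11}{6}}{-26} = \left(3 + \frac{11}{6}\right) \left(- \frac{1}{26}\right) = \frac{29}{6} \left(- \frac{1}{26}\right) = - \frac{29}{156}$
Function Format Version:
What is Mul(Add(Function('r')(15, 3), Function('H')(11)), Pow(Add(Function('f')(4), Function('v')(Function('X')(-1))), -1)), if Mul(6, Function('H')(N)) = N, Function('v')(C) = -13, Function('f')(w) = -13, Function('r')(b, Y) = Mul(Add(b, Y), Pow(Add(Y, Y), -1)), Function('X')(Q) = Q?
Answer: Rational(-29, 156) ≈ -0.18590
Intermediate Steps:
Function('r')(b, Y) = Mul(Rational(1, 2), Pow(Y, -1), Add(Y, b)) (Function('r')(b, Y) = Mul(Add(Y, b), Pow(Mul(2, Y), -1)) = Mul(Add(Y, b), Mul(Rational(1, 2), Pow(Y, -1))) = Mul(Rational(1, 2), Pow(Y, -1), Add(Y, b)))
Function('H')(N) = Mul(Rational(1, 6), N)
Mul(Add(Function('r')(15, 3), Function('H')(11)), Pow(Add(Function('f')(4), Function('v')(Function('X')(-1))), -1)) = Mul(Add(Mul(Rational(1, 2), Pow(3, -1), Add(3, 15)), Mul(Rational(1, 6), 11)), Pow(Add(-13, -13), -1)) = Mul(Add(Mul(Rational(1, 2), Rational(1, 3), 18), Rational(11, 6)), Pow(-26, -1)) = Mul(Add(3, Rational(11, 6)), Rational(-1, 26)) = Mul(Rational(29, 6), Rational(-1, 26)) = Rational(-29, 156)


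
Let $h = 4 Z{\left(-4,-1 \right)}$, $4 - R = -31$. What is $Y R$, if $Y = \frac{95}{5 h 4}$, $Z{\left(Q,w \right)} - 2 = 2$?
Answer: $\frac{665}{64} \approx 10.391$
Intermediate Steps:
$R = 35$ ($R = 4 - -31 = 4 + 31 = 35$)
$Z{\left(Q,w \right)} = 4$ ($Z{\left(Q,w \right)} = 2 + 2 = 4$)
$h = 16$ ($h = 4 \cdot 4 = 16$)
$Y = \frac{19}{64}$ ($Y = \frac{95}{5 \cdot 16 \cdot 4} = \frac{95}{80 \cdot 4} = \frac{95}{320} = 95 \cdot \frac{1}{320} = \frac{19}{64} \approx 0.29688$)
$Y R = \frac{19}{64} \cdot 35 = \frac{665}{64}$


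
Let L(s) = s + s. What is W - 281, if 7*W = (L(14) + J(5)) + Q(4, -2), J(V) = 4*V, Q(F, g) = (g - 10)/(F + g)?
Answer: -275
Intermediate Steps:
Q(F, g) = (-10 + g)/(F + g)
L(s) = 2*s
W = 6 (W = ((2*14 + 4*5) + (-10 - 2)/(4 - 2))/7 = ((28 + 20) - 12/2)/7 = (48 + (½)*(-12))/7 = (48 - 6)/7 = (⅐)*42 = 6)
W - 281 = 6 - 281 = -275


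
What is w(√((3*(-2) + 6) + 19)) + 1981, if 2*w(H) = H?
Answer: 1981 + √19/2 ≈ 1983.2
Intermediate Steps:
w(H) = H/2
w(√((3*(-2) + 6) + 19)) + 1981 = √((3*(-2) + 6) + 19)/2 + 1981 = √((-6 + 6) + 19)/2 + 1981 = √(0 + 19)/2 + 1981 = √19/2 + 1981 = 1981 + √19/2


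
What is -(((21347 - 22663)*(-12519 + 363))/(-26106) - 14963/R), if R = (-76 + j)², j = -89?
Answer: 72652834613/118455975 ≈ 613.33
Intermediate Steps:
R = 27225 (R = (-76 - 89)² = (-165)² = 27225)
-(((21347 - 22663)*(-12519 + 363))/(-26106) - 14963/R) = -(((21347 - 22663)*(-12519 + 363))/(-26106) - 14963/27225) = -(-1316*(-12156)*(-1/26106) - 14963*1/27225) = -(15997296*(-1/26106) - 14963/27225) = -(-2666216/4351 - 14963/27225) = -1*(-72652834613/118455975) = 72652834613/118455975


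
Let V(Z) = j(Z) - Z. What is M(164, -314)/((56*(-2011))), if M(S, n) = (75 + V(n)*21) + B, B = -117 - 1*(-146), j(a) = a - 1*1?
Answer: -83/112616 ≈ -0.00073702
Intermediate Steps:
j(a) = -1 + a (j(a) = a - 1 = -1 + a)
V(Z) = -1 (V(Z) = (-1 + Z) - Z = -1)
B = 29 (B = -117 + 146 = 29)
M(S, n) = 83 (M(S, n) = (75 - 1*21) + 29 = (75 - 21) + 29 = 54 + 29 = 83)
M(164, -314)/((56*(-2011))) = 83/((56*(-2011))) = 83/(-112616) = 83*(-1/112616) = -83/112616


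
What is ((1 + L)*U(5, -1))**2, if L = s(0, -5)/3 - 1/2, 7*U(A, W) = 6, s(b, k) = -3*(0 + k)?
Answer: 1089/49 ≈ 22.224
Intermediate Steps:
s(b, k) = -3*k
U(A, W) = 6/7 (U(A, W) = (1/7)*6 = 6/7)
L = 9/2 (L = -3*(-5)/3 - 1/2 = 15*(1/3) - 1*1/2 = 5 - 1/2 = 9/2 ≈ 4.5000)
((1 + L)*U(5, -1))**2 = ((1 + 9/2)*(6/7))**2 = ((11/2)*(6/7))**2 = (33/7)**2 = 1089/49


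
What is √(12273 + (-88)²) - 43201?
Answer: -43201 + √20017 ≈ -43060.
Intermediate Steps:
√(12273 + (-88)²) - 43201 = √(12273 + 7744) - 43201 = √20017 - 43201 = -43201 + √20017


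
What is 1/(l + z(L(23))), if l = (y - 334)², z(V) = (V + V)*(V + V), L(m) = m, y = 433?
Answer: 1/11917 ≈ 8.3914e-5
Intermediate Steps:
z(V) = 4*V² (z(V) = (2*V)*(2*V) = 4*V²)
l = 9801 (l = (433 - 334)² = 99² = 9801)
1/(l + z(L(23))) = 1/(9801 + 4*23²) = 1/(9801 + 4*529) = 1/(9801 + 2116) = 1/11917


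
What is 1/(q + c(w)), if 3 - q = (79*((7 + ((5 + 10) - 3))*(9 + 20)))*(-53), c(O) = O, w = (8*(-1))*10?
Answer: 1/2306960 ≈ 4.3347e-7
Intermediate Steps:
w = -80 (w = -8*10 = -80)
q = 2307040 (q = 3 - 79*((7 + ((5 + 10) - 3))*(9 + 20))*(-53) = 3 - 79*((7 + (15 - 3))*29)*(-53) = 3 - 79*((7 + 12)*29)*(-53) = 3 - 79*(19*29)*(-53) = 3 - 79*551*(-53) = 3 - 43529*(-53) = 3 - 1*(-2307037) = 3 + 2307037 = 2307040)
1/(q + c(w)) = 1/(2307040 - 80) = 1/2306960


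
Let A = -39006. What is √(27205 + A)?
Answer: I*√11801 ≈ 108.63*I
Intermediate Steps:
√(27205 + A) = √(27205 - 39006) = √(-11801) = I*√11801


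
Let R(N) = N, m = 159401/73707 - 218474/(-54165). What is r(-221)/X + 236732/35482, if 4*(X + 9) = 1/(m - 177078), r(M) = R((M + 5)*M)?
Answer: -265749131995068244282774/50166644054646190543 ≈ -5297.3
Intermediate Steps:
m = 2748557587/443593295 (m = 159401*(1/73707) - 218474*(-1/54165) = 159401/73707 + 218474/54165 = 2748557587/443593295 ≈ 6.1961)
r(M) = M*(5 + M) (r(M) = (M + 5)*M = (5 + M)*M = M*(5 + M))
X = -2827723581232523/314191459737692 (X = -9 + 1/(4*(2748557587/443593295 - 177078)) = -9 + 1/(4*(-78547864934423/443593295)) = -9 + (1/4)*(-443593295/78547864934423) = -9 - 443593295/314191459737692 = -2827723581232523/314191459737692 ≈ -9.0000)
r(-221)/X + 236732/35482 = (-221*(5 - 221))/(-2827723581232523/314191459737692) + 236732/35482 = -221*(-216)*(-314191459737692/2827723581232523) + 236732*(1/35482) = 47736*(-314191459737692/2827723581232523) + 118366/17741 = -14998243522038465312/2827723581232523 + 118366/17741 = -265749131995068244282774/50166644054646190543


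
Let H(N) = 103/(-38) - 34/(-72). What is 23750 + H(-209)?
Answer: 16243469/684 ≈ 23748.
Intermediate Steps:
H(N) = -1531/684 (H(N) = 103*(-1/38) - 34*(-1/72) = -103/38 + 17/36 = -1531/684)
23750 + H(-209) = 23750 - 1531/684 = 16243469/684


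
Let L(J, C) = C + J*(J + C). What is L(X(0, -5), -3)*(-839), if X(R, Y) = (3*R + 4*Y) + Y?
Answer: -584783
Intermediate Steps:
X(R, Y) = 3*R + 5*Y
L(J, C) = C + J*(C + J)
L(X(0, -5), -3)*(-839) = (-3 + (3*0 + 5*(-5))² - 3*(3*0 + 5*(-5)))*(-839) = (-3 + (0 - 25)² - 3*(0 - 25))*(-839) = (-3 + (-25)² - 3*(-25))*(-839) = (-3 + 625 + 75)*(-839) = 697*(-839) = -584783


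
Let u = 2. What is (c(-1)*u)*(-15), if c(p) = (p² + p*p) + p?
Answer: -30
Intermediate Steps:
c(p) = p + 2*p² (c(p) = (p² + p²) + p = 2*p² + p = p + 2*p²)
(c(-1)*u)*(-15) = (-(1 + 2*(-1))*2)*(-15) = (-(1 - 2)*2)*(-15) = (-1*(-1)*2)*(-15) = (1*2)*(-15) = 2*(-15) = -30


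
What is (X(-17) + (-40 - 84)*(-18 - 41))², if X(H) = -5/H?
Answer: 15469638129/289 ≈ 5.3528e+7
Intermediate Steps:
(X(-17) + (-40 - 84)*(-18 - 41))² = (-5/(-17) + (-40 - 84)*(-18 - 41))² = (-5*(-1/17) - 124*(-59))² = (5/17 + 7316)² = (124377/17)² = 15469638129/289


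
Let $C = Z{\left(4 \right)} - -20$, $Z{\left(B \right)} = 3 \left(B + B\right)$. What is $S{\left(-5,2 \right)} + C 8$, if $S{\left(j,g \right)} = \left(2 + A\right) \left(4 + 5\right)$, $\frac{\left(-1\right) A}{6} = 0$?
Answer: $370$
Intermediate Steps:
$A = 0$ ($A = \left(-6\right) 0 = 0$)
$Z{\left(B \right)} = 6 B$ ($Z{\left(B \right)} = 3 \cdot 2 B = 6 B$)
$S{\left(j,g \right)} = 18$ ($S{\left(j,g \right)} = \left(2 + 0\right) \left(4 + 5\right) = 2 \cdot 9 = 18$)
$C = 44$ ($C = 6 \cdot 4 - -20 = 24 + 20 = 44$)
$S{\left(-5,2 \right)} + C 8 = 18 + 44 \cdot 8 = 18 + 352 = 370$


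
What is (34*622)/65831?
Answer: 21148/65831 ≈ 0.32125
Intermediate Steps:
(34*622)/65831 = 21148*(1/65831) = 21148/65831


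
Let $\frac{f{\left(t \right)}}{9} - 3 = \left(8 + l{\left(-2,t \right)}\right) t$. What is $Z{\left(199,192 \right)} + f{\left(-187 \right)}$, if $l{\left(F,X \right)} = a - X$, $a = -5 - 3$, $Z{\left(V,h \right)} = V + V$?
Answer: $-314296$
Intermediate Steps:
$Z{\left(V,h \right)} = 2 V$
$a = -8$ ($a = -5 - 3 = -8$)
$l{\left(F,X \right)} = -8 - X$
$f{\left(t \right)} = 27 - 9 t^{2}$ ($f{\left(t \right)} = 27 + 9 \left(8 - \left(8 + t\right)\right) t = 27 + 9 - t t = 27 + 9 \left(- t^{2}\right) = 27 - 9 t^{2}$)
$Z{\left(199,192 \right)} + f{\left(-187 \right)} = 2 \cdot 199 + \left(27 - 9 \left(-187\right)^{2}\right) = 398 + \left(27 - 314721\right) = 398 - 314694 = -314296$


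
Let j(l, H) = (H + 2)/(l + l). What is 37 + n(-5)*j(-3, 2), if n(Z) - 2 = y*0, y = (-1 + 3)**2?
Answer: 107/3 ≈ 35.667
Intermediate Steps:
y = 4 (y = 2**2 = 4)
n(Z) = 2 (n(Z) = 2 + 4*0 = 2 + 0 = 2)
j(l, H) = (2 + H)/(2*l) (j(l, H) = (2 + H)/((2*l)) = (2 + H)*(1/(2*l)) = (2 + H)/(2*l))
37 + n(-5)*j(-3, 2) = 37 + 2*((1/2)*(2 + 2)/(-3)) = 37 + 2*((1/2)*(-1/3)*4) = 37 + 2*(-2/3) = 37 - 4/3 = 107/3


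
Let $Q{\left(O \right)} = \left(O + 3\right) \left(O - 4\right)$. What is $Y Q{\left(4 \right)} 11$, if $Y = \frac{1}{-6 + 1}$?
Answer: $0$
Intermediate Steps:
$Q{\left(O \right)} = \left(-4 + O\right) \left(3 + O\right)$ ($Q{\left(O \right)} = \left(3 + O\right) \left(-4 + O\right) = \left(-4 + O\right) \left(3 + O\right)$)
$Y = - \frac{1}{5}$ ($Y = \frac{1}{-5} = - \frac{1}{5} \approx -0.2$)
$Y Q{\left(4 \right)} 11 = - \frac{-12 + 4^{2} - 4}{5} \cdot 11 = - \frac{-12 + 16 - 4}{5} \cdot 11 = \left(- \frac{1}{5}\right) 0 \cdot 11 = 0 \cdot 11 = 0$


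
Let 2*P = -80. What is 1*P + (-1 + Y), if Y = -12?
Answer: -53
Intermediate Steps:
P = -40 (P = (½)*(-80) = -40)
1*P + (-1 + Y) = 1*(-40) + (-1 - 12) = -40 - 13 = -53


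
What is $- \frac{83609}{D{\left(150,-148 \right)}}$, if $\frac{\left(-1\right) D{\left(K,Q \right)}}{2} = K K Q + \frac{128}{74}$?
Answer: $- \frac{3093533}{246419872} \approx -0.012554$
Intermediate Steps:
$D{\left(K,Q \right)} = - \frac{128}{37} - 2 Q K^{2}$ ($D{\left(K,Q \right)} = - 2 \left(K K Q + \frac{128}{74}\right) = - 2 \left(K^{2} Q + 128 \cdot \frac{1}{74}\right) = - 2 \left(Q K^{2} + \frac{64}{37}\right) = - 2 \left(\frac{64}{37} + Q K^{2}\right) = - \frac{128}{37} - 2 Q K^{2}$)
$- \frac{83609}{D{\left(150,-148 \right)}} = - \frac{83609}{- \frac{128}{37} - - 296 \cdot 150^{2}} = - \frac{83609}{- \frac{128}{37} - \left(-296\right) 22500} = - \frac{83609}{- \frac{128}{37} + 6660000} = - \frac{83609}{\frac{246419872}{37}} = \left(-83609\right) \frac{37}{246419872} = - \frac{3093533}{246419872}$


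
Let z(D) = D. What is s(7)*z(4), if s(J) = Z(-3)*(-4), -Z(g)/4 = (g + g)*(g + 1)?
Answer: 768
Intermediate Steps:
Z(g) = -8*g*(1 + g) (Z(g) = -4*(g + g)*(g + 1) = -4*2*g*(1 + g) = -8*g*(1 + g))
s(J) = 192 (s(J) = -8*(-3)*(1 - 3)*(-4) = -8*(-3)*(-2)*(-4) = -48*(-4) = 192)
s(7)*z(4) = 192*4 = 768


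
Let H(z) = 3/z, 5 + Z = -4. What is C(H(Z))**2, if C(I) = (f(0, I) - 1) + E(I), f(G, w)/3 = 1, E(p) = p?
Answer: 25/9 ≈ 2.7778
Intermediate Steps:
Z = -9 (Z = -5 - 4 = -9)
f(G, w) = 3 (f(G, w) = 3*1 = 3)
C(I) = 2 + I (C(I) = (3 - 1) + I = 2 + I)
C(H(Z))**2 = (2 + 3/(-9))**2 = (2 + 3*(-1/9))**2 = (2 - 1/3)**2 = (5/3)**2 = 25/9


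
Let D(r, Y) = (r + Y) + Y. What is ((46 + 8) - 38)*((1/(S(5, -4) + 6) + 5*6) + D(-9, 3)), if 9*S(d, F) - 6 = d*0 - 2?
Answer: 12600/29 ≈ 434.48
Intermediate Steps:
D(r, Y) = r + 2*Y (D(r, Y) = (Y + r) + Y = r + 2*Y)
S(d, F) = 4/9 (S(d, F) = ⅔ + (d*0 - 2)/9 = ⅔ + (0 - 2)/9 = ⅔ + (⅑)*(-2) = ⅔ - 2/9 = 4/9)
((46 + 8) - 38)*((1/(S(5, -4) + 6) + 5*6) + D(-9, 3)) = ((46 + 8) - 38)*((1/(4/9 + 6) + 5*6) + (-9 + 2*3)) = (54 - 38)*((1/(58/9) + 30) + (-9 + 6)) = 16*((9/58 + 30) - 3) = 16*(1749/58 - 3) = 16*(1575/58) = 12600/29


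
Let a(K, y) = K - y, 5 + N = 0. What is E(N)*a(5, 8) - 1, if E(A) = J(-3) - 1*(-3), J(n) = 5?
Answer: -25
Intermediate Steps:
N = -5 (N = -5 + 0 = -5)
E(A) = 8 (E(A) = 5 - 1*(-3) = 5 + 3 = 8)
E(N)*a(5, 8) - 1 = 8*(5 - 1*8) - 1 = 8*(5 - 8) - 1 = 8*(-3) - 1 = -24 - 1 = -25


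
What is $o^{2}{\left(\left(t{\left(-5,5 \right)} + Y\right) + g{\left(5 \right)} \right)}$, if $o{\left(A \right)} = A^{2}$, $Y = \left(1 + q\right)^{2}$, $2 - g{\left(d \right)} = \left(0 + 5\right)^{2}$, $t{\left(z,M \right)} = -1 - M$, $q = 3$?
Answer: $28561$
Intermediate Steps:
$g{\left(d \right)} = -23$ ($g{\left(d \right)} = 2 - \left(0 + 5\right)^{2} = 2 - 5^{2} = 2 - 25 = -23$)
$Y = 16$ ($Y = \left(1 + 3\right)^{2} = 4^{2} = 16$)
$o^{2}{\left(\left(t{\left(-5,5 \right)} + Y\right) + g{\left(5 \right)} \right)} = \left(\left(\left(\left(-1 - 5\right) + 16\right) - 23\right)^{2}\right)^{2} = \left(\left(\left(-6 + 16\right) - 23\right)^{2}\right)^{2} = \left(\left(10 - 23\right)^{2}\right)^{2} = \left(\left(-13\right)^{2}\right)^{2} = 169^{2} = 28561$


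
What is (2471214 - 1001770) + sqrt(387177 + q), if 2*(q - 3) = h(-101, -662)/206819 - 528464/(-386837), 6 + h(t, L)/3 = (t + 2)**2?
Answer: 1469444 + sqrt(81926662555982123609337926)/14546407546 ≈ 1.4701e+6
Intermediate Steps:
h(t, L) = -18 + 3*(2 + t)**2 (h(t, L) = -18 + 3*(t + 2)**2 = -18 + 3*(2 + t)**2)
q = 600695050279/160010483006 (q = 3 + ((-18 + 3*(2 - 101)**2)/206819 - 528464/(-386837))/2 = 3 + ((-18 + 3*(-99)**2)*(1/206819) - 528464*(-1/386837))/2 = 3 + ((-18 + 3*9801)*(1/206819) + 528464/386837)/2 = 3 + ((-18 + 29403)*(1/206819) + 528464/386837)/2 = 3 + (29385*(1/206819) + 528464/386837)/2 = 3 + (29385/206819 + 528464/386837)/2 = 3 + (1/2)*(120663601261/80005241503) = 3 + 120663601261/160010483006 = 600695050279/160010483006 ≈ 3.7541)
(2471214 - 1001770) + sqrt(387177 + q) = (2471214 - 1001770) + sqrt(387177 + 600695050279/160010483006) = 1469444 + sqrt(61952979473864341/160010483006) = 1469444 + sqrt(81926662555982123609337926)/14546407546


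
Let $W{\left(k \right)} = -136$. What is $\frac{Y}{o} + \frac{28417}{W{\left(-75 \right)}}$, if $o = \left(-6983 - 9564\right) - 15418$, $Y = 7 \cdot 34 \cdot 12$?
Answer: $- \frac{302912607}{1449080} \approx -209.04$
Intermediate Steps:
$Y = 2856$ ($Y = 238 \cdot 12 = 2856$)
$o = -31965$ ($o = -16547 - 15418 = -31965$)
$\frac{Y}{o} + \frac{28417}{W{\left(-75 \right)}} = \frac{2856}{-31965} + \frac{28417}{-136} = 2856 \left(- \frac{1}{31965}\right) + 28417 \left(- \frac{1}{136}\right) = - \frac{952}{10655} - \frac{28417}{136} = - \frac{302912607}{1449080}$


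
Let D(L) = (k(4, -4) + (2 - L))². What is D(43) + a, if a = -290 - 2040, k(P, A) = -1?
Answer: -566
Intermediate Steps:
D(L) = (1 - L)² (D(L) = (-1 + (2 - L))² = (1 - L)²)
a = -2330
D(43) + a = (-1 + 43)² - 2330 = 42² - 2330 = 1764 - 2330 = -566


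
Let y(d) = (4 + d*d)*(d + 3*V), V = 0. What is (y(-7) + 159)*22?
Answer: -4664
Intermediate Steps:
y(d) = d*(4 + d**2) (y(d) = (4 + d*d)*(d + 3*0) = (4 + d**2)*(d + 0) = (4 + d**2)*d = d*(4 + d**2))
(y(-7) + 159)*22 = (-7*(4 + (-7)**2) + 159)*22 = (-7*(4 + 49) + 159)*22 = (-7*53 + 159)*22 = (-371 + 159)*22 = -212*22 = -4664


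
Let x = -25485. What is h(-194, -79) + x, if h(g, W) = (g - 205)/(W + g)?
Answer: -331286/13 ≈ -25484.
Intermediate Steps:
h(g, W) = (-205 + g)/(W + g)
h(-194, -79) + x = (-205 - 194)/(-79 - 194) - 25485 = -399/(-273) - 25485 = -1/273*(-399) - 25485 = 19/13 - 25485 = -331286/13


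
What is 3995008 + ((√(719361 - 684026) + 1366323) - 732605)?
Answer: 4628726 + √35335 ≈ 4.6289e+6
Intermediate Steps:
3995008 + ((√(719361 - 684026) + 1366323) - 732605) = 3995008 + ((√35335 + 1366323) - 732605) = 3995008 + ((1366323 + √35335) - 732605) = 3995008 + (633718 + √35335) = 4628726 + √35335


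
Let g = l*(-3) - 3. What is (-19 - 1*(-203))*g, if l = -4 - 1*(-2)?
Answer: 552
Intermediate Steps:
l = -2 (l = -4 + 2 = -2)
g = 3 (g = -2*(-3) - 3 = 6 - 3 = 3)
(-19 - 1*(-203))*g = (-19 - 1*(-203))*3 = (-19 + 203)*3 = 184*3 = 552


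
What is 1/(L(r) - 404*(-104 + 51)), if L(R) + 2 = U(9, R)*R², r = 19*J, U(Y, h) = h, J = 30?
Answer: 1/185214410 ≈ 5.3991e-9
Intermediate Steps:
r = 570 (r = 19*30 = 570)
L(R) = -2 + R³ (L(R) = -2 + R*R² = -2 + R³)
1/(L(r) - 404*(-104 + 51)) = 1/((-2 + 570³) - 404*(-104 + 51)) = 1/((-2 + 185193000) - 404*(-53)) = 1/(185192998 + 21412) = 1/185214410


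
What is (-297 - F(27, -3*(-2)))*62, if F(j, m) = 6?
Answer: -18786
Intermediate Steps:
(-297 - F(27, -3*(-2)))*62 = (-297 - 1*6)*62 = (-297 - 6)*62 = -303*62 = -18786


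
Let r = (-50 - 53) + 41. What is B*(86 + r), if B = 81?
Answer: 1944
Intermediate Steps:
r = -62 (r = -103 + 41 = -62)
B*(86 + r) = 81*(86 - 62) = 81*24 = 1944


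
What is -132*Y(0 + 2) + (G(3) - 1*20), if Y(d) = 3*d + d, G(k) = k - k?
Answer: -1076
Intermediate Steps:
G(k) = 0
Y(d) = 4*d
-132*Y(0 + 2) + (G(3) - 1*20) = -528*(0 + 2) + (0 - 1*20) = -528*2 + (0 - 20) = -132*8 - 20 = -1056 - 20 = -1076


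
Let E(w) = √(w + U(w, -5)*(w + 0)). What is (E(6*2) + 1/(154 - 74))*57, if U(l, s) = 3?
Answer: 57/80 + 228*√3 ≈ 395.62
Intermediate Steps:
E(w) = 2*√w (E(w) = √(w + 3*(w + 0)) = √(w + 3*w) = √(4*w) = 2*√w)
(E(6*2) + 1/(154 - 74))*57 = (2*√(6*2) + 1/(154 - 74))*57 = (2*√12 + 1/80)*57 = (2*(2*√3) + 1/80)*57 = (4*√3 + 1/80)*57 = (1/80 + 4*√3)*57 = 57/80 + 228*√3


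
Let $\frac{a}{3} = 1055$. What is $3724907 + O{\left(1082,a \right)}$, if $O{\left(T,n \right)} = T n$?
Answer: $7149437$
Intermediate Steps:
$a = 3165$ ($a = 3 \cdot 1055 = 3165$)
$3724907 + O{\left(1082,a \right)} = 3724907 + 1082 \cdot 3165 = 3724907 + 3424530 = 7149437$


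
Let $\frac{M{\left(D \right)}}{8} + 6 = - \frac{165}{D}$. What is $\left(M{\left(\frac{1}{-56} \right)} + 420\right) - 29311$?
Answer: $44981$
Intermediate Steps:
$M{\left(D \right)} = -48 - \frac{1320}{D}$ ($M{\left(D \right)} = -48 + 8 \left(- \frac{165}{D}\right) = -48 - \frac{1320}{D}$)
$\left(M{\left(\frac{1}{-56} \right)} + 420\right) - 29311 = \left(\left(-48 - \frac{1320}{\frac{1}{-56}}\right) + 420\right) - 29311 = \left(\left(-48 - \frac{1320}{- \frac{1}{56}}\right) + 420\right) - 29311 = \left(\left(-48 - -73920\right) + 420\right) - 29311 = \left(\left(-48 + 73920\right) + 420\right) - 29311 = \left(73872 + 420\right) - 29311 = 74292 - 29311 = 44981$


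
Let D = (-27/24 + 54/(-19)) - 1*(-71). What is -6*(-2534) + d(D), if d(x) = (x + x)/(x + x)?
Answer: 15205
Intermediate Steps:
D = 10189/152 (D = (-27*1/24 + 54*(-1/19)) + 71 = (-9/8 - 54/19) + 71 = -603/152 + 71 = 10189/152 ≈ 67.033)
d(x) = 1 (d(x) = (2*x)/((2*x)) = (2*x)*(1/(2*x)) = 1)
-6*(-2534) + d(D) = -6*(-2534) + 1 = 15204 + 1 = 15205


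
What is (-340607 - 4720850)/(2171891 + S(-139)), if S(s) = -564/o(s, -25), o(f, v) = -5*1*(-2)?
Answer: -25307285/10859173 ≈ -2.3305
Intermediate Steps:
o(f, v) = 10 (o(f, v) = -5*(-2) = 10)
S(s) = -282/5 (S(s) = -564/10 = -564*⅒ = -282/5)
(-340607 - 4720850)/(2171891 + S(-139)) = (-340607 - 4720850)/(2171891 - 282/5) = -5061457/10859173/5 = -5061457*5/10859173 = -25307285/10859173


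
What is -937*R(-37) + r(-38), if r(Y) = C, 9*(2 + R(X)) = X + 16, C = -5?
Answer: 12166/3 ≈ 4055.3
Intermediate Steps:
R(X) = -2/9 + X/9 (R(X) = -2 + (X + 16)/9 = -2 + (16 + X)/9 = -2 + (16/9 + X/9) = -2/9 + X/9)
r(Y) = -5
-937*R(-37) + r(-38) = -937*(-2/9 + (1/9)*(-37)) - 5 = -937*(-2/9 - 37/9) - 5 = -937*(-13/3) - 5 = 12181/3 - 5 = 12166/3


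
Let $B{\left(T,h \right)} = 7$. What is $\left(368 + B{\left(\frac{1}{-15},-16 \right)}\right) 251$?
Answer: $94125$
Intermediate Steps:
$\left(368 + B{\left(\frac{1}{-15},-16 \right)}\right) 251 = \left(368 + 7\right) 251 = 375 \cdot 251 = 94125$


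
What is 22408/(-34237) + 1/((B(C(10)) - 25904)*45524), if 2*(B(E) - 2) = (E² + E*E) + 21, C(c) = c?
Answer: -3758565057515/5742680815186 ≈ -0.65450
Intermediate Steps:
B(E) = 25/2 + E² (B(E) = 2 + ((E² + E*E) + 21)/2 = 2 + ((E² + E²) + 21)/2 = 2 + (2*E² + 21)/2 = 2 + (21 + 2*E²)/2 = 2 + (21/2 + E²) = 25/2 + E²)
22408/(-34237) + 1/((B(C(10)) - 25904)*45524) = 22408/(-34237) + 1/((25/2 + 10²) - 25904*45524) = 22408*(-1/34237) + (1/45524)/((25/2 + 100) - 25904) = -22408/34237 + (1/45524)/(225/2 - 25904) = -22408/34237 + (1/45524)/(-51583/2) = -22408/34237 - 2/51583*1/45524 = -22408/34237 - 1/1174132246 = -3758565057515/5742680815186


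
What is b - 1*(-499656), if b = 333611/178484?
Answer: 89180935115/178484 ≈ 4.9966e+5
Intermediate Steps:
b = 333611/178484 (b = 333611*(1/178484) = 333611/178484 ≈ 1.8691)
b - 1*(-499656) = 333611/178484 - 1*(-499656) = 333611/178484 + 499656 = 89180935115/178484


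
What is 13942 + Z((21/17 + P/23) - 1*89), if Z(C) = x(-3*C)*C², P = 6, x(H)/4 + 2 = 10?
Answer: 39590596374/152881 ≈ 2.5896e+5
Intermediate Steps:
x(H) = 32 (x(H) = -8 + 4*10 = -8 + 40 = 32)
Z(C) = 32*C²
13942 + Z((21/17 + P/23) - 1*89) = 13942 + 32*((21/17 + 6/23) - 1*89)² = 13942 + 32*((21*(1/17) + 6*(1/23)) - 89)² = 13942 + 32*((21/17 + 6/23) - 89)² = 13942 + 32*(585/391 - 89)² = 13942 + 32*(-34214/391)² = 13942 + 32*(1170597796/152881) = 13942 + 37459129472/152881 = 39590596374/152881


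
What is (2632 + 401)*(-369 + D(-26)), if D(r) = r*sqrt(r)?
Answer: -1119177 - 78858*I*sqrt(26) ≈ -1.1192e+6 - 4.021e+5*I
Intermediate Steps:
D(r) = r**(3/2)
(2632 + 401)*(-369 + D(-26)) = (2632 + 401)*(-369 + (-26)**(3/2)) = 3033*(-369 - 26*I*sqrt(26)) = -1119177 - 78858*I*sqrt(26)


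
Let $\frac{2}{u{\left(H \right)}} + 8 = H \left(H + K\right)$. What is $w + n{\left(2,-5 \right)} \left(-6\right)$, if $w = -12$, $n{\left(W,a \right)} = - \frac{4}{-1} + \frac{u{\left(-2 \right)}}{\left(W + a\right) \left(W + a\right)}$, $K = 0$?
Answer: $- \frac{107}{3} \approx -35.667$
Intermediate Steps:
$u{\left(H \right)} = \frac{2}{-8 + H^{2}}$ ($u{\left(H \right)} = \frac{2}{-8 + H \left(H + 0\right)} = \frac{2}{-8 + H H} = \frac{2}{-8 + H^{2}}$)
$n{\left(W,a \right)} = 4 - \frac{1}{2 \left(W + a\right)^{2}}$ ($n{\left(W,a \right)} = - \frac{4}{-1} + \frac{2 \frac{1}{-8 + \left(-2\right)^{2}}}{\left(W + a\right) \left(W + a\right)} = \left(-4\right) \left(-1\right) + \frac{2 \frac{1}{-8 + 4}}{\left(W + a\right)^{2}} = 4 + \frac{2 \frac{1}{-4}}{\left(W + a\right)^{2}} = 4 + \frac{2 \left(- \frac{1}{4}\right)}{\left(W + a\right)^{2}} = 4 - \frac{1}{2 \left(W + a\right)^{2}}$)
$w + n{\left(2,-5 \right)} \left(-6\right) = -12 + \left(4 - \frac{1}{2 \left(2 - 5\right)^{2}}\right) \left(-6\right) = -12 + \left(4 - \frac{1}{2 \cdot 9}\right) \left(-6\right) = -12 + \left(4 - \frac{1}{18}\right) \left(-6\right) = -12 + \frac{71}{18} \left(-6\right) = -12 - \frac{71}{3} = - \frac{107}{3}$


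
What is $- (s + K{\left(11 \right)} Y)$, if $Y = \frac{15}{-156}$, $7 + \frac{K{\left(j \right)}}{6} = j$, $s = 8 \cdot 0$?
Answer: $\frac{30}{13} \approx 2.3077$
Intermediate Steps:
$s = 0$
$K{\left(j \right)} = -42 + 6 j$
$Y = - \frac{5}{52}$ ($Y = 15 \left(- \frac{1}{156}\right) = - \frac{5}{52} \approx -0.096154$)
$- (s + K{\left(11 \right)} Y) = - (0 + \left(-42 + 6 \cdot 11\right) \left(- \frac{5}{52}\right)) = - (0 + \left(-42 + 66\right) \left(- \frac{5}{52}\right)) = - (0 + 24 \left(- \frac{5}{52}\right)) = - (0 - \frac{30}{13}) = \left(-1\right) \left(- \frac{30}{13}\right) = \frac{30}{13}$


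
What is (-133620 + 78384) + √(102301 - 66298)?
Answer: -55236 + √36003 ≈ -55046.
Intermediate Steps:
(-133620 + 78384) + √(102301 - 66298) = -55236 + √36003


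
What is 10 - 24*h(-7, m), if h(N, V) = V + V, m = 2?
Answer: -86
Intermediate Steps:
h(N, V) = 2*V
10 - 24*h(-7, m) = 10 - 48*2 = 10 - 24*4 = 10 - 96 = -86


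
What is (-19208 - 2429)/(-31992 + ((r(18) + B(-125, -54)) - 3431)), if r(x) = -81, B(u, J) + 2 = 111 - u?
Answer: 21637/35270 ≈ 0.61347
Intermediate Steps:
B(u, J) = 109 - u (B(u, J) = -2 + (111 - u) = 109 - u)
(-19208 - 2429)/(-31992 + ((r(18) + B(-125, -54)) - 3431)) = (-19208 - 2429)/(-31992 + ((-81 + (109 - 1*(-125))) - 3431)) = -21637/(-31992 + ((-81 + (109 + 125)) - 3431)) = -21637/(-31992 + ((-81 + 234) - 3431)) = -21637/(-31992 + (153 - 3431)) = -21637/(-31992 - 3278) = -21637/(-35270) = -21637*(-1/35270) = 21637/35270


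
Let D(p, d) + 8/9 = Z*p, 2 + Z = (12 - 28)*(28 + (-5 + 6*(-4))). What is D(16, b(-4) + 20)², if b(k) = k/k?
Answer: 4032064/81 ≈ 49779.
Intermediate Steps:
b(k) = 1
Z = 14 (Z = -2 + (12 - 28)*(28 + (-5 + 6*(-4))) = -2 - 16*(28 + (-5 - 24)) = -2 - 16*(28 - 29) = -2 - 16*(-1) = -2 + 16 = 14)
D(p, d) = -8/9 + 14*p
D(16, b(-4) + 20)² = (-8/9 + 14*16)² = (-8/9 + 224)² = (2008/9)² = 4032064/81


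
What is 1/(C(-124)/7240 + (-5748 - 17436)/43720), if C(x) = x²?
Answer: 989165/1576208 ≈ 0.62756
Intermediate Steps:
1/(C(-124)/7240 + (-5748 - 17436)/43720) = 1/((-124)²/7240 + (-5748 - 17436)/43720) = 1/(15376*(1/7240) - 23184*1/43720) = 1/(1922/905 - 2898/5465) = 1/(1576208/989165) = 989165/1576208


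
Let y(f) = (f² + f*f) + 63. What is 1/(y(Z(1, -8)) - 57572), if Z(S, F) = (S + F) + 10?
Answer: -1/57491 ≈ -1.7394e-5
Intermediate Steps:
Z(S, F) = 10 + F + S (Z(S, F) = (F + S) + 10 = 10 + F + S)
y(f) = 63 + 2*f² (y(f) = (f² + f²) + 63 = 2*f² + 63 = 63 + 2*f²)
1/(y(Z(1, -8)) - 57572) = 1/((63 + 2*(10 - 8 + 1)²) - 57572) = 1/((63 + 2*3²) - 57572) = 1/((63 + 2*9) - 57572) = 1/((63 + 18) - 57572) = 1/(81 - 57572) = 1/(-57491) = -1/57491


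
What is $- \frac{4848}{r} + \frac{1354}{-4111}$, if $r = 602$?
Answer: $- \frac{10372618}{1237411} \approx -8.3825$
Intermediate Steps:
$- \frac{4848}{r} + \frac{1354}{-4111} = - \frac{4848}{602} + \frac{1354}{-4111} = \left(-4848\right) \frac{1}{602} + 1354 \left(- \frac{1}{4111}\right) = - \frac{2424}{301} - \frac{1354}{4111} = - \frac{10372618}{1237411}$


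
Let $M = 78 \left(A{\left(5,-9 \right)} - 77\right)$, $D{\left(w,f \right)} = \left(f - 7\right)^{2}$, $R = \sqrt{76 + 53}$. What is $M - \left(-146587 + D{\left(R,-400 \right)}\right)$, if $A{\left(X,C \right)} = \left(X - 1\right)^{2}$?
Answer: $-23820$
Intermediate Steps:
$A{\left(X,C \right)} = \left(-1 + X\right)^{2}$
$R = \sqrt{129} \approx 11.358$
$D{\left(w,f \right)} = \left(-7 + f\right)^{2}$
$M = -4758$ ($M = 78 \left(\left(-1 + 5\right)^{2} - 77\right) = 78 \left(4^{2} - 77\right) = 78 \left(16 - 77\right) = 78 \left(-61\right) = -4758$)
$M - \left(-146587 + D{\left(R,-400 \right)}\right) = -4758 + \left(146587 - \left(-7 - 400\right)^{2}\right) = -4758 + \left(146587 - \left(-407\right)^{2}\right) = -4758 + \left(146587 - 165649\right) = -4758 - 19062 = -23820$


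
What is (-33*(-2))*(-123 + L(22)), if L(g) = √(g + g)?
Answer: -8118 + 132*√11 ≈ -7680.2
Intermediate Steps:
L(g) = √2*√g (L(g) = √(2*g) = √2*√g)
(-33*(-2))*(-123 + L(22)) = (-33*(-2))*(-123 + √2*√22) = 66*(-123 + 2*√11) = -8118 + 132*√11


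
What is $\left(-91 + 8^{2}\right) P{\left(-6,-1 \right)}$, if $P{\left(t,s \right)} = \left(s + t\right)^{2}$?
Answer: $-1323$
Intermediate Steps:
$\left(-91 + 8^{2}\right) P{\left(-6,-1 \right)} = \left(-91 + 8^{2}\right) \left(-1 - 6\right)^{2} = \left(-91 + 64\right) \left(-7\right)^{2} = \left(-27\right) 49 = -1323$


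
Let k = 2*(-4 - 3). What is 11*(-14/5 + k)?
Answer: -924/5 ≈ -184.80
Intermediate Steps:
k = -14 (k = 2*(-7) = -14)
11*(-14/5 + k) = 11*(-14/5 - 14) = 11*(-84/5) = -924/5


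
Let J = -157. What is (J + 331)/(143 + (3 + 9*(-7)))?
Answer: 174/83 ≈ 2.0964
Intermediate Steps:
(J + 331)/(143 + (3 + 9*(-7))) = (-157 + 331)/(143 + (3 + 9*(-7))) = 174/(143 + (3 - 63)) = 174/(143 - 60) = 174/83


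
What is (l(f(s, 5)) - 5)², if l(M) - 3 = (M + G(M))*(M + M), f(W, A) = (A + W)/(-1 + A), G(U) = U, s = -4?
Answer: 49/16 ≈ 3.0625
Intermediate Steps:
f(W, A) = (A + W)/(-1 + A)
l(M) = 3 + 4*M² (l(M) = 3 + (M + M)*(M + M) = 3 + (2*M)*(2*M) = 3 + 4*M²)
(l(f(s, 5)) - 5)² = ((3 + 4*((5 - 4)/(-1 + 5))²) - 5)² = ((3 + 4*(1/4)²) - 5)² = ((3 + 4*((¼)*1)²) - 5)² = ((3 + 4*(¼)²) - 5)² = ((3 + 4*(1/16)) - 5)² = ((3 + ¼) - 5)² = (13/4 - 5)² = (-7/4)² = 49/16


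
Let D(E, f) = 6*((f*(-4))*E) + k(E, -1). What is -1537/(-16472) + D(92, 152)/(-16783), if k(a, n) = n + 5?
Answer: 191517115/9532744 ≈ 20.090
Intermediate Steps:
k(a, n) = 5 + n
D(E, f) = 4 - 24*E*f (D(E, f) = 6*((f*(-4))*E) + (5 - 1) = 6*((-4*f)*E) + 4 = 6*(-4*E*f) + 4 = -24*E*f + 4 = 4 - 24*E*f)
-1537/(-16472) + D(92, 152)/(-16783) = -1537/(-16472) + (4 - 24*92*152)/(-16783) = -1537*(-1/16472) + (4 - 335616)*(-1/16783) = 53/568 - 335612*(-1/16783) = 53/568 + 335612/16783 = 191517115/9532744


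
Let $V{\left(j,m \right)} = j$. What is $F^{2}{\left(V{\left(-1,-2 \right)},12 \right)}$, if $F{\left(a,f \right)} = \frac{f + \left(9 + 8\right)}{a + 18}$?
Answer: $\frac{841}{289} \approx 2.91$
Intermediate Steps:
$F{\left(a,f \right)} = \frac{17 + f}{18 + a}$ ($F{\left(a,f \right)} = \frac{f + 17}{18 + a} = \frac{17 + f}{18 + a}$)
$F^{2}{\left(V{\left(-1,-2 \right)},12 \right)} = \left(\frac{17 + 12}{18 - 1}\right)^{2} = \left(\frac{1}{17} \cdot 29\right)^{2} = \left(\frac{29}{17}\right)^{2} = \frac{841}{289}$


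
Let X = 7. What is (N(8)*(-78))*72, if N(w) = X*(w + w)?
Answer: -628992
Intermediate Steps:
N(w) = 14*w (N(w) = 7*(w + w) = 7*(2*w) = 14*w)
(N(8)*(-78))*72 = ((14*8)*(-78))*72 = (112*(-78))*72 = -8736*72 = -628992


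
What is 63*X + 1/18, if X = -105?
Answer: -119069/18 ≈ -6614.9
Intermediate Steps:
63*X + 1/18 = 63*(-105) + 1/18 = -6615 + 1/18 = -119069/18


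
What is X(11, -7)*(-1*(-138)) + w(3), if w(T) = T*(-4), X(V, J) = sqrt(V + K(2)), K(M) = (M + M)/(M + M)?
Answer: -12 + 276*sqrt(3) ≈ 466.05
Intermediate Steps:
K(M) = 1 (K(M) = (2*M)/((2*M)) = (2*M)*(1/(2*M)) = 1)
X(V, J) = sqrt(1 + V) (X(V, J) = sqrt(V + 1) = sqrt(1 + V))
w(T) = -4*T
X(11, -7)*(-1*(-138)) + w(3) = sqrt(1 + 11)*(-1*(-138)) - 4*3 = sqrt(12)*138 - 12 = (2*sqrt(3))*138 - 12 = 276*sqrt(3) - 12 = -12 + 276*sqrt(3)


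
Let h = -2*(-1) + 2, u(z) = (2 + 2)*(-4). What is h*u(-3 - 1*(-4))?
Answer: -64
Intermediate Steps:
u(z) = -16 (u(z) = 4*(-4) = -16)
h = 4 (h = -1*(-2) + 2 = 2 + 2 = 4)
h*u(-3 - 1*(-4)) = 4*(-16) = -64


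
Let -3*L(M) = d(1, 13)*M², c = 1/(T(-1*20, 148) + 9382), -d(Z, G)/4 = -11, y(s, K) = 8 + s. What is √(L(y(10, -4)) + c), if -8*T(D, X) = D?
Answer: I*√89190286/137 ≈ 68.935*I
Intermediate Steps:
T(D, X) = -D/8
d(Z, G) = 44 (d(Z, G) = -4*(-11) = 44)
c = 2/18769 (c = 1/(-(-1)*20/8 + 9382) = 1/(-⅛*(-20) + 9382) = 1/(5/2 + 9382) = 1/(18769/2) = 2/18769 ≈ 0.00010656)
L(M) = -44*M²/3
√(L(y(10, -4)) + c) = √(-44*(8 + 10)²/3 + 2/18769) = √(-44/3*18² + 2/18769) = √(-44/3*324 + 2/18769) = √(-4752 + 2/18769) = √(-89190286/18769) = I*√89190286/137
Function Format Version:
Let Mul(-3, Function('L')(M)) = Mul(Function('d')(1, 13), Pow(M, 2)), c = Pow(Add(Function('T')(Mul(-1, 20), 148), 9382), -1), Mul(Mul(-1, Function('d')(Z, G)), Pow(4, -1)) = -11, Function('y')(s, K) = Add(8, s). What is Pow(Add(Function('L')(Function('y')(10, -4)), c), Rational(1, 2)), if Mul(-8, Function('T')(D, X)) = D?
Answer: Mul(Rational(1, 137), I, Pow(89190286, Rational(1, 2))) ≈ Mul(68.935, I)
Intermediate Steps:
Function('T')(D, X) = Mul(Rational(-1, 8), D)
Function('d')(Z, G) = 44 (Function('d')(Z, G) = Mul(-4, -11) = 44)
c = Rational(2, 18769) (c = Pow(Add(Mul(Rational(-1, 8), Mul(-1, 20)), 9382), -1) = Pow(Add(Mul(Rational(-1, 8), -20), 9382), -1) = Pow(Add(Rational(5, 2), 9382), -1) = Pow(Rational(18769, 2), -1) = Rational(2, 18769) ≈ 0.00010656)
Function('L')(M) = Mul(Rational(-44, 3), Pow(M, 2)) (Function('L')(M) = Mul(Rational(-1, 3), Mul(44, Pow(M, 2))) = Mul(Rational(-44, 3), Pow(M, 2)))
Pow(Add(Function('L')(Function('y')(10, -4)), c), Rational(1, 2)) = Pow(Add(Mul(Rational(-44, 3), Pow(Add(8, 10), 2)), Rational(2, 18769)), Rational(1, 2)) = Pow(Add(Mul(Rational(-44, 3), Pow(18, 2)), Rational(2, 18769)), Rational(1, 2)) = Pow(Add(Mul(Rational(-44, 3), 324), Rational(2, 18769)), Rational(1, 2)) = Pow(Add(-4752, Rational(2, 18769)), Rational(1, 2)) = Pow(Rational(-89190286, 18769), Rational(1, 2)) = Mul(Rational(1, 137), I, Pow(89190286, Rational(1, 2)))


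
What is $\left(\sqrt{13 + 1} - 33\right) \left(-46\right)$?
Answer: $1518 - 46 \sqrt{14} \approx 1345.9$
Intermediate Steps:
$\left(\sqrt{13 + 1} - 33\right) \left(-46\right) = \left(\sqrt{14} - 33\right) \left(-46\right) = \left(-33 + \sqrt{14}\right) \left(-46\right) = 1518 - 46 \sqrt{14}$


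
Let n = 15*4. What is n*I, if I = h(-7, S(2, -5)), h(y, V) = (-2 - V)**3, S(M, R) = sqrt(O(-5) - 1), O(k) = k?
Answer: 1680 - 360*I*sqrt(6) ≈ 1680.0 - 881.82*I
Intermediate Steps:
n = 60
S(M, R) = I*sqrt(6) (S(M, R) = sqrt(-5 - 1) = sqrt(-6) = I*sqrt(6))
I = -(2 + I*sqrt(6))**3 ≈ 28.0 - 14.697*I
n*I = 60*(28 - 6*I*sqrt(6)) = 1680 - 360*I*sqrt(6)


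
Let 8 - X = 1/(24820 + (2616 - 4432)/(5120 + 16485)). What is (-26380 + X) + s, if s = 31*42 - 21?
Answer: -13454654441449/536234284 ≈ -25091.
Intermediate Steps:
s = 1281 (s = 1302 - 21 = 1281)
X = 4289852667/536234284 (X = 8 - 1/(24820 + (2616 - 4432)/(5120 + 16485)) = 8 - 1/(24820 - 1816/21605) = 8 - 1/536234284/21605 = 8 - 1*21605/536234284 = 8 - 21605/536234284 = 4289852667/536234284 ≈ 8.0000)
(-26380 + X) + s = (-26380 + 4289852667/536234284) + 1281 = -14141570559253/536234284 + 1281 = -13454654441449/536234284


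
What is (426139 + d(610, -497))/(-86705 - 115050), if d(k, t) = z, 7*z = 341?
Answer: -2983314/1412285 ≈ -2.1124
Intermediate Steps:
z = 341/7 (z = (⅐)*341 = 341/7 ≈ 48.714)
d(k, t) = 341/7
(426139 + d(610, -497))/(-86705 - 115050) = (426139 + 341/7)/(-86705 - 115050) = (2983314/7)/(-201755) = (2983314/7)*(-1/201755) = -2983314/1412285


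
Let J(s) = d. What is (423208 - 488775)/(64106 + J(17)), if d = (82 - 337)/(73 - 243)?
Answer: -131134/128215 ≈ -1.0228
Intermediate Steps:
d = 3/2 (d = -255/(-170) = -255*(-1/170) = 3/2 ≈ 1.5000)
J(s) = 3/2
(423208 - 488775)/(64106 + J(17)) = (423208 - 488775)/(64106 + 3/2) = -65567/128215/2 = -65567*2/128215 = -131134/128215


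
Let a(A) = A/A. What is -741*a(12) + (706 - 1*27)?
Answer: -62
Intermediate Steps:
a(A) = 1
-741*a(12) + (706 - 1*27) = -741*1 + (706 - 1*27) = -741 + (706 - 27) = -741 + 679 = -62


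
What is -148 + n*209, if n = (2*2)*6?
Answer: 4868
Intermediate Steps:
n = 24 (n = 4*6 = 24)
-148 + n*209 = -148 + 24*209 = -148 + 5016 = 4868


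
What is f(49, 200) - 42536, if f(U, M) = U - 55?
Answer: -42542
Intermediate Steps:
f(U, M) = -55 + U
f(49, 200) - 42536 = (-55 + 49) - 42536 = -6 - 42536 = -42542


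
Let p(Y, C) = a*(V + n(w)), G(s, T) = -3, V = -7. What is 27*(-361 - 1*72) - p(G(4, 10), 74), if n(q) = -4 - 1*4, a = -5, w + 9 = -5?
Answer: -11766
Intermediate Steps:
w = -14 (w = -9 - 5 = -14)
n(q) = -8 (n(q) = -4 - 4 = -8)
p(Y, C) = 75 (p(Y, C) = -5*(-7 - 8) = -5*(-15) = 75)
27*(-361 - 1*72) - p(G(4, 10), 74) = 27*(-361 - 1*72) - 1*75 = 27*(-361 - 72) - 75 = 27*(-433) - 75 = -11691 - 75 = -11766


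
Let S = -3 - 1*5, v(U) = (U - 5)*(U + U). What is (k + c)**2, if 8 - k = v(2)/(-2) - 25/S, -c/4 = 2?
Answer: 5329/64 ≈ 83.266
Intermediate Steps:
v(U) = 2*U*(-5 + U) (v(U) = (-5 + U)*(2*U) = 2*U*(-5 + U))
S = -8 (S = -3 - 5 = -8)
c = -8 (c = -4*2 = -8)
k = -9/8 (k = 8 - ((2*2*(-5 + 2))/(-2) - 25/(-8)) = 8 - ((2*2*(-3))*(-1/2) - 25*(-1/8)) = 8 - (-12*(-1/2) + 25/8) = 8 - (6 + 25/8) = 8 - 1*73/8 = 8 - 73/8 = -9/8 ≈ -1.1250)
(k + c)**2 = (-9/8 - 8)**2 = (-73/8)**2 = 5329/64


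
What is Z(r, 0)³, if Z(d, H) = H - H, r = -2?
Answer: 0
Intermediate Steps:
Z(d, H) = 0
Z(r, 0)³ = 0³ = 0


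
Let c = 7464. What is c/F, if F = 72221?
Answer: 7464/72221 ≈ 0.10335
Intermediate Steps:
c/F = 7464/72221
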